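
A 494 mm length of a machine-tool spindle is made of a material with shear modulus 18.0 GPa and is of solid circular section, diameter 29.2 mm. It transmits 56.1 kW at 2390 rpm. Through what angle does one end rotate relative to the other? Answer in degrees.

4.94°

ω = 2π·2390/60 = 250.3 rad/s, so T = P/ω = 56.1×10³ / 250.3 = 224.1 N·m.
J = πd⁴/32 = π(0.0292)⁴/32 = 7.137×10^-8 m⁴.
θ = T·L/(G·J) = 224.1 × 0.494 / (18.0×10⁹ × 7.137×10^-8) = 0.08619 rad.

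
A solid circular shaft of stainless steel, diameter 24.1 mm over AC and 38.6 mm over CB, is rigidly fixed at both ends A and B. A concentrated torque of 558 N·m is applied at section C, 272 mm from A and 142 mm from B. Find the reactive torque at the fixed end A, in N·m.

Compatibility: T_A·a/J_AC = T_B·b/J_CB with T_A + T_B = T₀.
J_AC = 3.31×10^-8 m⁴, J_CB = 2.18×10^-7 m⁴, so T_A = T₀·(J_AC/a)/((J_AC/a)+(J_CB/b)) = 41.01 N·m, T_B = 517.0 N·m.

41.0 N·m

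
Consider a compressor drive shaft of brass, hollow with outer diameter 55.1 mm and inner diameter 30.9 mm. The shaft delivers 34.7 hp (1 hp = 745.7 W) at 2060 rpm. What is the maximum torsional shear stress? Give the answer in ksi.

0.588 ksi

ω = 2π·2060/60 = 215.7 rad/s, so T = P/ω = 34.7×745.7 / 215.7 = 119.9 N·m.
J = π(d_o⁴ − d_i⁴)/32 = π(0.0551⁴ − 0.0309⁴)/32 = 8.154×10^-7 m⁴.
τ_max = T·r/J = 119.9 × 0.0276 / 8.154×10^-7 = 4.053×10^6 Pa.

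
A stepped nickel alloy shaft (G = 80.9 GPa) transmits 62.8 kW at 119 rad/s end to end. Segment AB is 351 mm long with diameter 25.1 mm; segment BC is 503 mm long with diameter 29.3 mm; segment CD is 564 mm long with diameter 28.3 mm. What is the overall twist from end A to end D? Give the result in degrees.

ω = 119 rad/s, so T = P/ω = 62.8×10³ / 119.0 = 527.7 N·m.
J_AB = π(0.0251)⁴/32 = 3.90×10^-8 m⁴; J_BC = π(0.0293)⁴/32 = 7.24×10^-8 m⁴; J_CD = π(0.0283)⁴/32 = 6.30×10^-8 m⁴.
θ = (T/G)·Σ L_i/J_i = (527.7/80.9×10⁹)·(0.351/3.90×10^-8 + 0.503/7.24×10^-8 + 0.564/6.30×10^-8) = 0.1625 rad.

9.31°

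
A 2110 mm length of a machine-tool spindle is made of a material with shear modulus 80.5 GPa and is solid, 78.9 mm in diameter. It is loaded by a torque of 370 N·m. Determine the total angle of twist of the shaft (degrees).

0.146°

J = πd⁴/32 = π(0.0789)⁴/32 = 3.805×10^-6 m⁴.
θ = T·L/(G·J) = 370.0 × 2.11 / (80.5×10⁹ × 3.805×10^-6) = 2.549×10^-3 rad.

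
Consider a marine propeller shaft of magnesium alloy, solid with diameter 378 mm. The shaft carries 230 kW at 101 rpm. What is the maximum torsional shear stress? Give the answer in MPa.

ω = 2π·101/60 = 10.58 rad/s, so T = P/ω = 230×10³ / 10.58 = 21750 N·m.
J = πd⁴/32 = π(0.378)⁴/32 = 2.004×10^-3 m⁴.
τ_max = T·r/J = 21750 × 0.189 / 2.004×10^-3 = 2.051×10^6 Pa.

2.05 MPa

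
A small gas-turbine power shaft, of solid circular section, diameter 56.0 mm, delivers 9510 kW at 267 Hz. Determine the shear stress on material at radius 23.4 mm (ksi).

ω = 2π·267 = 1678 rad/s, so T = P/ω = 9510×10³ / 1678 = 5669 N·m.
J = πd⁴/32 = π(0.0560)⁴/32 = 9.655×10^-7 m⁴.
Shear stress varies linearly with radius: τ = T·r/J = 5669 × 0.0234 / 9.655×10^-7 = 1.374×10^8 Pa.

19.9 ksi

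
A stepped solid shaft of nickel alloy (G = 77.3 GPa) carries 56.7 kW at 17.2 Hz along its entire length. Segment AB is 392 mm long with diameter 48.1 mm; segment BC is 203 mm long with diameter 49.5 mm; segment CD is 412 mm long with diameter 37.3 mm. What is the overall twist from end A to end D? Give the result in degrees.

ω = 2π·17.2 = 108.1 rad/s, so T = P/ω = 56.7×10³ / 108.1 = 524.7 N·m.
J_AB = π(0.0481)⁴/32 = 5.26×10^-7 m⁴; J_BC = π(0.0495)⁴/32 = 5.89×10^-7 m⁴; J_CD = π(0.0373)⁴/32 = 1.90×10^-7 m⁴.
θ = (T/G)·Σ L_i/J_i = (524.7/77.3×10⁹)·(0.392/5.26×10^-7 + 0.203/5.89×10^-7 + 0.412/1.90×10^-7) = 0.02212 rad.

1.27°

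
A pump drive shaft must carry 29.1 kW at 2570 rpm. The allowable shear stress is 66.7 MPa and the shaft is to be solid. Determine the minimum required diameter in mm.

20.2 mm

ω = 2π·2570/60 = 269.1 rad/s, so T = P/ω = 29.1×10³ / 269.1 = 108.1 N·m.
For a solid shaft τ_max = 16T/(πd³), so d = (16T/(π τ_allow))^(1/3) = (16·108.1/(π·6.67×10^7))^(1/3) = 0.02021 m.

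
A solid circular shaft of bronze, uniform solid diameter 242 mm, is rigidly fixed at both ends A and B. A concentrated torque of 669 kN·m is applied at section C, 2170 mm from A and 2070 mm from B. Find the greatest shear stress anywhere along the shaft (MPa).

123 MPa

With uniform GJ and both ends fixed, compatibility θ_AC = θ_CB gives T_A·a = T_B·b, together with T_A + T_B = T₀.
T_A = T₀·b/(a+b) = 669000·2070/4240 = 326600 N·m; T_B = 342400 N·m.
τ in each portion: τ_AC = 1.17×10^8 Pa, τ_CB = 1.23×10^8 Pa; maximum is in CB.
τ_max = T_CB·r/J = 342400·0.121/3.37×10^-4 = 1.230×10^8 Pa.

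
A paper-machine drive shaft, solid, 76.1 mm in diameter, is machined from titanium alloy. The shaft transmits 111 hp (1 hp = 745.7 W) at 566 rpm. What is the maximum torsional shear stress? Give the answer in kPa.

ω = 2π·566/60 = 59.27 rad/s, so T = P/ω = 111×745.7 / 59.27 = 1397 N·m.
J = πd⁴/32 = π(0.0761)⁴/32 = 3.293×10^-6 m⁴.
τ_max = T·r/J = 1397 × 0.0381 / 3.293×10^-6 = 1.614×10^7 Pa.

16100 kPa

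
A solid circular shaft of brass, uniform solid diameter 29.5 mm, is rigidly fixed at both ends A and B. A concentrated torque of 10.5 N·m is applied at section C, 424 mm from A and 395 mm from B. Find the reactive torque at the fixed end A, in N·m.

With uniform GJ and both ends fixed, compatibility θ_AC = θ_CB gives T_A·a = T_B·b, together with T_A + T_B = T₀.
T_A = T₀·b/(a+b) = 10.50·395/819.0 = 5.064 N·m; T_B = 5.436 N·m.

5.06 N·m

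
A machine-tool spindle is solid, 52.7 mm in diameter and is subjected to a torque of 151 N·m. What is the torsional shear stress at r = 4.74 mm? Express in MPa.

0.945 MPa

J = πd⁴/32 = π(0.0527)⁴/32 = 7.573×10^-7 m⁴.
Shear stress varies linearly with radius: τ = T·r/J = 151.0 × 0.00474 / 7.573×10^-7 = 9.452×10^5 Pa.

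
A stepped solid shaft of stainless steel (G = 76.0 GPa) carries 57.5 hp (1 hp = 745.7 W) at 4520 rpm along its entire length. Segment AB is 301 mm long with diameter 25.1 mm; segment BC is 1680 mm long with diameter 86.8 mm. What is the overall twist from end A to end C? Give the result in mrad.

9.57 mrad

ω = 2π·4520/60 = 473.3 rad/s, so T = P/ω = 57.5×745.7 / 473.3 = 90.59 N·m.
J_AB = π(0.0251)⁴/32 = 3.90×10^-8 m⁴; J_BC = π(0.0868)⁴/32 = 5.57×10^-6 m⁴.
θ = (T/G)·Σ L_i/J_i = (90.59/76.0×10⁹)·(0.301/3.90×10^-8 + 1.68/5.57×10^-6) = 9.566×10^-3 rad.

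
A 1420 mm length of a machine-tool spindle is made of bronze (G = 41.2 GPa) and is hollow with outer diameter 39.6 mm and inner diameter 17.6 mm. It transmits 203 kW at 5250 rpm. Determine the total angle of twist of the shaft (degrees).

3.14°

ω = 2π·5250/60 = 549.8 rad/s, so T = P/ω = 203×10³ / 549.8 = 369.2 N·m.
J = π(d_o⁴ − d_i⁴)/32 = π(0.0396⁴ − 0.0176⁴)/32 = 2.320×10^-7 m⁴.
θ = T·L/(G·J) = 369.2 × 1.42 / (41.2×10⁹ × 2.320×10^-7) = 0.05485 rad.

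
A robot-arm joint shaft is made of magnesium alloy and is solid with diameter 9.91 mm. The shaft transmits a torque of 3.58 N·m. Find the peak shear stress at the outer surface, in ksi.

J = πd⁴/32 = π(0.00991)⁴/32 = 9.469×10^-10 m⁴.
τ_max = T·r/J = 3.580 × 0.00496 / 9.469×10^-10 = 1.873×10^7 Pa.

2.72 ksi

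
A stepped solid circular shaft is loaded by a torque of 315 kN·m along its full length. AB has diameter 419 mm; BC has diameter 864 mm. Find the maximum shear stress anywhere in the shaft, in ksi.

Under the same torque, τ_max = 16T/(πd³) is largest where d is smallest — segment AB (d = 419 mm).
τ_max = 16·315000/(π·(0.419)³) = 2.181×10^7 Pa.

3.16 ksi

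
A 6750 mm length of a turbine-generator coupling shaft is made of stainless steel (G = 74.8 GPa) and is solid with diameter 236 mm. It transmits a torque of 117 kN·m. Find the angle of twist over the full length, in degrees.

J = πd⁴/32 = π(0.236)⁴/32 = 3.045×10^-4 m⁴.
θ = T·L/(G·J) = 117000 × 6.75 / (74.8×10⁹ × 3.045×10^-4) = 0.03467 rad.

1.99°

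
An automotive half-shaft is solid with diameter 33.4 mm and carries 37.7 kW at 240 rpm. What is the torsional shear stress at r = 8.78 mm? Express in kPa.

ω = 2π·240/60 = 25.13 rad/s, so T = P/ω = 37.7×10³ / 25.13 = 1500 N·m.
J = πd⁴/32 = π(0.0334)⁴/32 = 1.222×10^-7 m⁴.
Shear stress varies linearly with radius: τ = T·r/J = 1500 × 0.00878 / 1.222×10^-7 = 1.078×10^8 Pa.

108000 kPa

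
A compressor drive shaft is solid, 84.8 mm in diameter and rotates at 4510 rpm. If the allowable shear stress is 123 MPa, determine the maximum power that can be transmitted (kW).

J = πd⁴/32 = π(0.0848)⁴/32 = 5.077×10^-6 m⁴.
T_max = τ_allow·J/r = 1.23×10^8 × 5.077×10^-6 / 0.0424 = 14730 N·m.
ω = 2π·4510/60 = 472.3 rad/s, so P_max = T_max·ω = 6.955×10^6 W.

6960 kW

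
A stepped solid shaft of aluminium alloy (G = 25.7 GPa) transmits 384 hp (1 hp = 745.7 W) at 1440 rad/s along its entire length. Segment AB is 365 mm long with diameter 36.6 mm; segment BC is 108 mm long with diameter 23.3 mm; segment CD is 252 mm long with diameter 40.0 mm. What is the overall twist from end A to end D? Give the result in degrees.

3.02°

ω = 1440 rad/s, so T = P/ω = 384×745.7 / 1440 = 198.9 N·m.
J_AB = π(0.0366)⁴/32 = 1.76×10^-7 m⁴; J_BC = π(0.0233)⁴/32 = 2.89×10^-8 m⁴; J_CD = π(0.0400)⁴/32 = 2.51×10^-7 m⁴.
θ = (T/G)·Σ L_i/J_i = (198.9/25.7×10⁹)·(0.365/1.76×10^-7 + 0.108/2.89×10^-8 + 0.252/2.51×10^-7) = 0.05267 rad.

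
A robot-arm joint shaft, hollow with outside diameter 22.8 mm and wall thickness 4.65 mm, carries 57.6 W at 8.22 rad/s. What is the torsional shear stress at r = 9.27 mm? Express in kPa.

2790 kPa

ω = 8.22 rad/s, so T = P/ω = 57.6 / 8.220 = 7.007 N·m.
J = π(d_o⁴ − d_i⁴)/32 = π(0.0228⁴ − 0.0135⁴)/32 = 2.327×10^-8 m⁴.
Shear stress varies linearly with radius: τ = T·r/J = 7.007 × 0.00927 / 2.327×10^-8 = 2.792×10^6 Pa.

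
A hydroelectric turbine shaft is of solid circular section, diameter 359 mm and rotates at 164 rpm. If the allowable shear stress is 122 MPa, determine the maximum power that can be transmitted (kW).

J = πd⁴/32 = π(0.359)⁴/32 = 1.631×10^-3 m⁴.
T_max = τ_allow·J/r = 1.22×10^8 × 1.631×10^-3 / 0.179 = 1.108e6 N·m.
ω = 2π·164/60 = 17.17 rad/s, so P_max = T_max·ω = 1.903×10^7 W.

19000 kW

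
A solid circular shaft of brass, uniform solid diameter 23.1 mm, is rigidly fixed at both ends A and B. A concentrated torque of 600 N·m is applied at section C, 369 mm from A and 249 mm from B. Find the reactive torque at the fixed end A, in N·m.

242 N·m

With uniform GJ and both ends fixed, compatibility θ_AC = θ_CB gives T_A·a = T_B·b, together with T_A + T_B = T₀.
T_A = T₀·b/(a+b) = 600.0·249/618.0 = 241.7 N·m; T_B = 358.3 N·m.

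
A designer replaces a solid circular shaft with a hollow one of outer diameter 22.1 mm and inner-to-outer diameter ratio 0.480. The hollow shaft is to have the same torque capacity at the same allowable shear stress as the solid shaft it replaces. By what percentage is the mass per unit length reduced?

Equal τ_max and T ⇒ the solid shaft needs d_s³ = d_o³(1−k⁴), so d_s = 22.1·(1−0.480⁴)^(1/3) = 21.70 mm.
Area ratio A_h/A_s = d_o²(1−k²)/d_s² = (1−k²)/(1−k⁴)^(2/3) = 0.7981.
Mass saving = 1 − 0.7981 = 20.2 %.

20.2 %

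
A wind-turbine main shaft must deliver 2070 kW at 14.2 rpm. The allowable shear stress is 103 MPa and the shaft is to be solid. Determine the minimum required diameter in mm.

ω = 2π·14.2/60 = 1.487 rad/s, so T = P/ω = 2070×10³ / 1.487 = 1.392e6 N·m.
For a solid shaft τ_max = 16T/(πd³), so d = (16T/(π τ_allow))^(1/3) = (16·1.392e6/(π·1.03×10^8))^(1/3) = 0.4098 m.

410 mm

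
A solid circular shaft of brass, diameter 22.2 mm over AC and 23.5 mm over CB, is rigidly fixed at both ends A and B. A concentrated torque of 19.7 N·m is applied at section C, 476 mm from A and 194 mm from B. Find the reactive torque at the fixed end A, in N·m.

4.83 N·m

Compatibility: T_A·a/J_AC = T_B·b/J_CB with T_A + T_B = T₀.
J_AC = 2.38×10^-8 m⁴, J_CB = 2.99×10^-8 m⁴, so T_A = T₀·(J_AC/a)/((J_AC/a)+(J_CB/b)) = 4.827 N·m, T_B = 14.87 N·m.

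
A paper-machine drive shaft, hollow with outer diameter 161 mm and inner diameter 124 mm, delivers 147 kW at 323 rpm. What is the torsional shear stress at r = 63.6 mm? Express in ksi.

ω = 2π·323/60 = 33.82 rad/s, so T = P/ω = 147×10³ / 33.82 = 4346 N·m.
J = π(d_o⁴ − d_i⁴)/32 = π(0.161⁴ − 0.124⁴)/32 = 4.275×10^-5 m⁴.
Shear stress varies linearly with radius: τ = T·r/J = 4346 × 0.0636 / 4.275×10^-5 = 6.465×10^6 Pa.

0.938 ksi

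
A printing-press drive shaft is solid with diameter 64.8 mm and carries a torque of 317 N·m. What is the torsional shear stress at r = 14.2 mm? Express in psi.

J = πd⁴/32 = π(0.0648)⁴/32 = 1.731×10^-6 m⁴.
Shear stress varies linearly with radius: τ = T·r/J = 317.0 × 0.0142 / 1.731×10^-6 = 2.600×10^6 Pa.

377 psi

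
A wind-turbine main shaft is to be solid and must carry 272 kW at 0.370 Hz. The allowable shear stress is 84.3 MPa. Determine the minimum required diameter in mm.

ω = 2π·0.370 = 2.325 rad/s, so T = P/ω = 272×10³ / 2.325 = 117000 N·m.
For a solid shaft τ_max = 16T/(πd³), so d = (16T/(π τ_allow))^(1/3) = (16·117000/(π·8.43×10^7))^(1/3) = 0.1919 m.

192 mm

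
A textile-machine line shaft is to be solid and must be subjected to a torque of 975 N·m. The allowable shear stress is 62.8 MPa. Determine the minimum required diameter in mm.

For a solid shaft τ_max = 16T/(πd³), so d = (16T/(π τ_allow))^(1/3) = (16·975.0/(π·6.28×10^7))^(1/3) = 0.04292 m.

42.9 mm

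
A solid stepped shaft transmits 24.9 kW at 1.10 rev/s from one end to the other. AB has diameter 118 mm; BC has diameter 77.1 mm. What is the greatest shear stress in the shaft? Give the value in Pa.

ω = 2π·1.10 = 6.912 rad/s, so T = P/ω = 24.9×10³ / 6.912 = 3603 N·m.
Under the same torque, τ_max = 16T/(πd³) is largest where d is smallest — segment BC (d = 77.1 mm).
τ_max = 16·3603/(π·(0.0771)³) = 4.003×10^7 Pa.

4.00e7 Pa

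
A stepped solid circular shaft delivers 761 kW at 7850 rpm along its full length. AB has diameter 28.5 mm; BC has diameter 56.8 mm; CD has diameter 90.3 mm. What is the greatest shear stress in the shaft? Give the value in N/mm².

ω = 2π·7850/60 = 822.1 rad/s, so T = P/ω = 761×10³ / 822.1 = 925.7 N·m.
Under the same torque, τ_max = 16T/(πd³) is largest where d is smallest — segment AB (d = 28.5 mm).
τ_max = 16·925.7/(π·(0.0285)³) = 2.037×10^8 Pa.

204 N/mm²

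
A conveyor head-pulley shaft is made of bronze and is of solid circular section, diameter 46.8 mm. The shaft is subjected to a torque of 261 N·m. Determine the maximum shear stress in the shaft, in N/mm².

J = πd⁴/32 = π(0.0468)⁴/32 = 4.710×10^-7 m⁴.
τ_max = T·r/J = 261.0 × 0.0234 / 4.710×10^-7 = 1.297×10^7 Pa.

13.0 N/mm²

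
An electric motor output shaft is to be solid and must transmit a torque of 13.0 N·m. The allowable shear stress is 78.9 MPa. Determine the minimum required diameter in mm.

For a solid shaft τ_max = 16T/(πd³), so d = (16T/(π τ_allow))^(1/3) = (16·13.00/(π·7.89×10^7))^(1/3) = 0.009432 m.

9.43 mm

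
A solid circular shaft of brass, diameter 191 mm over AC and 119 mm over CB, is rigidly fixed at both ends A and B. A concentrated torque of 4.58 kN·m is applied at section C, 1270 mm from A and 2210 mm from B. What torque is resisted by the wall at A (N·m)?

Compatibility: T_A·a/J_AC = T_B·b/J_CB with T_A + T_B = T₀.
J_AC = 1.31×10^-4 m⁴, J_CB = 1.97×10^-5 m⁴, so T_A = T₀·(J_AC/a)/((J_AC/a)+(J_CB/b)) = 4215 N·m, T_B = 365.0 N·m.

4220 N·m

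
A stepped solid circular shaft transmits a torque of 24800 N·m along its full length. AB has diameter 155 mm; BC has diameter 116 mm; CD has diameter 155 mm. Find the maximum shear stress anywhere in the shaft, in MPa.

80.9 MPa

Under the same torque, τ_max = 16T/(πd³) is largest where d is smallest — segment BC (d = 116 mm).
τ_max = 16·24800/(π·(0.116)³) = 8.092×10^7 Pa.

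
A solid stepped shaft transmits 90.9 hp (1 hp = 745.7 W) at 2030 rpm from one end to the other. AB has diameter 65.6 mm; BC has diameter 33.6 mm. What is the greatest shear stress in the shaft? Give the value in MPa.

ω = 2π·2030/60 = 212.6 rad/s, so T = P/ω = 90.9×745.7 / 212.6 = 318.9 N·m.
Under the same torque, τ_max = 16T/(πd³) is largest where d is smallest — segment BC (d = 33.6 mm).
τ_max = 16·318.9/(π·(0.0336)³) = 4.281×10^7 Pa.

42.8 MPa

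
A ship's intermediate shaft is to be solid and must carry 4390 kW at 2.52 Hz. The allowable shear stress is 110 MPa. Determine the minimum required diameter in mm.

ω = 2π·2.52 = 15.83 rad/s, so T = P/ω = 4390×10³ / 15.83 = 277300 N·m.
For a solid shaft τ_max = 16T/(πd³), so d = (16T/(π τ_allow))^(1/3) = (16·277300/(π·1.10×10^8))^(1/3) = 0.2341 m.

234 mm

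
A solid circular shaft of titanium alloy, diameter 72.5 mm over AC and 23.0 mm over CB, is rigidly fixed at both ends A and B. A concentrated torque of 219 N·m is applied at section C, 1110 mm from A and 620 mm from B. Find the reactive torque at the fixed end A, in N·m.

215 N·m

Compatibility: T_A·a/J_AC = T_B·b/J_CB with T_A + T_B = T₀.
J_AC = 2.71×10^-6 m⁴, J_CB = 2.75×10^-8 m⁴, so T_A = T₀·(J_AC/a)/((J_AC/a)+(J_CB/b)) = 215.1 N·m, T_B = 3.901 N·m.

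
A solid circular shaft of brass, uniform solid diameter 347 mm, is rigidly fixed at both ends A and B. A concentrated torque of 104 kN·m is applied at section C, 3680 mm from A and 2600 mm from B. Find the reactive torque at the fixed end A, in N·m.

43100 N·m

With uniform GJ and both ends fixed, compatibility θ_AC = θ_CB gives T_A·a = T_B·b, together with T_A + T_B = T₀.
T_A = T₀·b/(a+b) = 104000·2600/6280 = 43060 N·m; T_B = 60940 N·m.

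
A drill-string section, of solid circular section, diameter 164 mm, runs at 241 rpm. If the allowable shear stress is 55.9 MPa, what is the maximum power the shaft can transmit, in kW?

J = πd⁴/32 = π(0.164)⁴/32 = 7.102×10^-5 m⁴.
T_max = τ_allow·J/r = 5.59×10^7 × 7.102×10^-5 / 0.0820 = 48410 N·m.
ω = 2π·241/60 = 25.24 rad/s, so P_max = T_max·ω = 1.222×10^6 W.

1220 kW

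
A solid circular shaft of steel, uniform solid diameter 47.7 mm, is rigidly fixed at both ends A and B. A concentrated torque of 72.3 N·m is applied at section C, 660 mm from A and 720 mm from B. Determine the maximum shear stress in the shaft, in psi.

257 psi

With uniform GJ and both ends fixed, compatibility θ_AC = θ_CB gives T_A·a = T_B·b, together with T_A + T_B = T₀.
T_A = T₀·b/(a+b) = 72.30·720/1380 = 37.72 N·m; T_B = 34.58 N·m.
τ in each portion: τ_AC = 1.77×10^6 Pa, τ_CB = 1.62×10^6 Pa; maximum is in AC.
τ_max = T_AC·r/J = 37.72·0.0239/5.08×10^-7 = 1.770×10^6 Pa.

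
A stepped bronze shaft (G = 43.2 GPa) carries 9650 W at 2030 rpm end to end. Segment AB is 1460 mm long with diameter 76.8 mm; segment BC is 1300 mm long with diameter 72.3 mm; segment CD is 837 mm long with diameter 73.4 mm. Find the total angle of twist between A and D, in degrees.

ω = 2π·2030/60 = 212.6 rad/s, so T = P/ω = 9650 / 212.6 = 45.39 N·m.
J_AB = π(0.0768)⁴/32 = 3.42×10^-6 m⁴; J_BC = π(0.0723)⁴/32 = 2.68×10^-6 m⁴; J_CD = π(0.0734)⁴/32 = 2.85×10^-6 m⁴.
θ = (T/G)·Σ L_i/J_i = (45.39/43.2×10⁹)·(1.46/3.42×10^-6 + 1.30/2.68×10^-6 + 0.837/2.85×10^-6) = 1.267×10^-3 rad.

0.0726°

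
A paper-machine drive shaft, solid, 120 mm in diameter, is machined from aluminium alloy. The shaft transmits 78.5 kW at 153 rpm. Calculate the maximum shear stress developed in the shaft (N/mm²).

ω = 2π·153/60 = 16.02 rad/s, so T = P/ω = 78.5×10³ / 16.02 = 4899 N·m.
J = πd⁴/32 = π(0.120)⁴/32 = 2.036×10^-5 m⁴.
τ_max = T·r/J = 4899 × 0.0600 / 2.036×10^-5 = 1.444×10^7 Pa.

14.4 N/mm²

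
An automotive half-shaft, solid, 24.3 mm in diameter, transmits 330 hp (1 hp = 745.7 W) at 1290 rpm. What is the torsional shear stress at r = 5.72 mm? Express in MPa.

304 MPa

ω = 2π·1290/60 = 135.1 rad/s, so T = P/ω = 330×745.7 / 135.1 = 1822 N·m.
J = πd⁴/32 = π(0.0243)⁴/32 = 3.423×10^-8 m⁴.
Shear stress varies linearly with radius: τ = T·r/J = 1822 × 0.00572 / 3.423×10^-8 = 3.044×10^8 Pa.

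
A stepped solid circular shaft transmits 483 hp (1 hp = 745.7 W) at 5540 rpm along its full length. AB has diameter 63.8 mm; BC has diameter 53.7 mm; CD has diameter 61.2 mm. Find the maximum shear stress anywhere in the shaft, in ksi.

2.96 ksi

ω = 2π·5540/60 = 580.1 rad/s, so T = P/ω = 483×745.7 / 580.1 = 620.8 N·m.
Under the same torque, τ_max = 16T/(πd³) is largest where d is smallest — segment BC (d = 53.7 mm).
τ_max = 16·620.8/(π·(0.0537)³) = 2.042×10^7 Pa.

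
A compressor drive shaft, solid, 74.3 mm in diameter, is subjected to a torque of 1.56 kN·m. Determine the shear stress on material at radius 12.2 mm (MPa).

6.36 MPa

J = πd⁴/32 = π(0.0743)⁴/32 = 2.992×10^-6 m⁴.
Shear stress varies linearly with radius: τ = T·r/J = 1560 × 0.0122 / 2.992×10^-6 = 6.361×10^6 Pa.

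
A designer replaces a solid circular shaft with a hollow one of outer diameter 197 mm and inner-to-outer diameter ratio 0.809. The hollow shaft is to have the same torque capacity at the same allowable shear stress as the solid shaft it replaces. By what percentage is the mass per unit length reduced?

49.8 %

Equal τ_max and T ⇒ the solid shaft needs d_s³ = d_o³(1−k⁴), so d_s = 197·(1−0.809⁴)^(1/3) = 163.5 mm.
Area ratio A_h/A_s = d_o²(1−k²)/d_s² = (1−k²)/(1−k⁴)^(2/3) = 0.5016.
Mass saving = 1 − 0.5016 = 49.8 %.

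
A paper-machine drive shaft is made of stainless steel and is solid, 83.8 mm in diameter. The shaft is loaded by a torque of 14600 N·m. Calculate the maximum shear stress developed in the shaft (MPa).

126 MPa

J = πd⁴/32 = π(0.0838)⁴/32 = 4.841×10^-6 m⁴.
τ_max = T·r/J = 14600 × 0.0419 / 4.841×10^-6 = 1.264×10^8 Pa.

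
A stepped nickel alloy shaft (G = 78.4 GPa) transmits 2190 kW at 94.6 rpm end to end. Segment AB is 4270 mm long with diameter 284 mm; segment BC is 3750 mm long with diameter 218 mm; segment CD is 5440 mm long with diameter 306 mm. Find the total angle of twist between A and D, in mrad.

ω = 2π·94.6/60 = 9.906 rad/s, so T = P/ω = 2190×10³ / 9.906 = 221100 N·m.
J_AB = π(0.284)⁴/32 = 6.39×10^-4 m⁴; J_BC = π(0.218)⁴/32 = 2.22×10^-4 m⁴; J_CD = π(0.306)⁴/32 = 8.61×10^-4 m⁴.
θ = (T/G)·Σ L_i/J_i = (221100/78.4×10⁹)·(4.27/6.39×10^-4 + 3.75/2.22×10^-4 + 5.44/8.61×10^-4) = 0.08436 rad.

84.4 mrad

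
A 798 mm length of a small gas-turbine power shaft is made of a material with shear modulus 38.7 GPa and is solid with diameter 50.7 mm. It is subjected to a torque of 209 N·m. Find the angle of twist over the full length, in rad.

0.00664 rad

J = πd⁴/32 = π(0.0507)⁴/32 = 6.487×10^-7 m⁴.
θ = T·L/(G·J) = 209.0 × 0.798 / (38.7×10⁹ × 6.487×10^-7) = 6.644×10^-3 rad.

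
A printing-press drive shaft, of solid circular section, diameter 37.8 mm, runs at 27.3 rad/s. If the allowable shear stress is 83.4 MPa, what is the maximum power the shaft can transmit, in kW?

J = πd⁴/32 = π(0.0378)⁴/32 = 2.004×10^-7 m⁴.
T_max = τ_allow·J/r = 8.34×10^7 × 2.004×10^-7 / 0.0189 = 884.4 N·m.
ω = 27.3 rad/s, so P_max = T_max·ω = 2.415×10^4 W.

24.1 kW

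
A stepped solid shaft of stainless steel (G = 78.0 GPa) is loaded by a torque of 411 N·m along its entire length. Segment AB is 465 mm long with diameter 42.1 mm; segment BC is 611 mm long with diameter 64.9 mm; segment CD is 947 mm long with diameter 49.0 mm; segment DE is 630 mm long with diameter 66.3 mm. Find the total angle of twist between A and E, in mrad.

J_AB = π(0.0421)⁴/32 = 3.08×10^-7 m⁴; J_BC = π(0.0649)⁴/32 = 1.74×10^-6 m⁴; J_CD = π(0.0490)⁴/32 = 5.66×10^-7 m⁴; J_DE = π(0.0663)⁴/32 = 1.90×10^-6 m⁴.
θ = (T/G)·Σ L_i/J_i = (411.0/78.0×10⁹)·(0.465/3.08×10^-7 + 0.611/1.74×10^-6 + 0.947/5.66×10^-7 + 0.630/1.90×10^-6) = 0.02036 rad.

20.4 mrad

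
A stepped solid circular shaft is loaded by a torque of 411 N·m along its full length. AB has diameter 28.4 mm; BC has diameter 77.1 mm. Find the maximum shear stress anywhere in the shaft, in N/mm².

Under the same torque, τ_max = 16T/(πd³) is largest where d is smallest — segment AB (d = 28.4 mm).
τ_max = 16·411.0/(π·(0.0284)³) = 9.138×10^7 Pa.

91.4 N/mm²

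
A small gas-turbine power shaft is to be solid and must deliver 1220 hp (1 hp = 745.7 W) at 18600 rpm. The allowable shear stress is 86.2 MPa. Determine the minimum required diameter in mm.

30.2 mm

ω = 2π·18600/60 = 1948 rad/s, so T = P/ω = 1220×745.7 / 1948 = 467.1 N·m.
For a solid shaft τ_max = 16T/(πd³), so d = (16T/(π τ_allow))^(1/3) = (16·467.1/(π·8.62×10^7))^(1/3) = 0.03022 m.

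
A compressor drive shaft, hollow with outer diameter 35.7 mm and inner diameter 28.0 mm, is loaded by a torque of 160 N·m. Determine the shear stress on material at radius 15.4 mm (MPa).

J = π(d_o⁴ − d_i⁴)/32 = π(0.0357⁴ − 0.0280⁴)/32 = 9.912×10^-8 m⁴.
Shear stress varies linearly with radius: τ = T·r/J = 160.0 × 0.0154 / 9.912×10^-8 = 2.486×10^7 Pa.

24.9 MPa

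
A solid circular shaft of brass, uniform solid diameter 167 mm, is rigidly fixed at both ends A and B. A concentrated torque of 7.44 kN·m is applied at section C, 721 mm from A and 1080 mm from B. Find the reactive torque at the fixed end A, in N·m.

With uniform GJ and both ends fixed, compatibility θ_AC = θ_CB gives T_A·a = T_B·b, together with T_A + T_B = T₀.
T_A = T₀·b/(a+b) = 7440·1080/1801 = 4462 N·m; T_B = 2978 N·m.

4460 N·m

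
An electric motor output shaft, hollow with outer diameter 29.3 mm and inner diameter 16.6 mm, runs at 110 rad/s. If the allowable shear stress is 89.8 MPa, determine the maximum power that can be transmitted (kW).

J = π(d_o⁴ − d_i⁴)/32 = π(0.0293⁴ − 0.0166⁴)/32 = 6.490×10^-8 m⁴.
T_max = τ_allow·J/r = 8.98×10^7 × 6.490×10^-8 / 0.0146 = 397.8 N·m.
ω = 110 rad/s, so P_max = T_max·ω = 4.376×10^4 W.

43.8 kW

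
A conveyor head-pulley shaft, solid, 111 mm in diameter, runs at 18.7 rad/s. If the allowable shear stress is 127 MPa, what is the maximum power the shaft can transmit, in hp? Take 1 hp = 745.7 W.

J = πd⁴/32 = π(0.111)⁴/32 = 1.490×10^-5 m⁴.
T_max = τ_allow·J/r = 1.27×10^8 × 1.490×10^-5 / 0.0555 = 34100 N·m.
ω = 18.7 rad/s, so P_max = T_max·ω = 6.377×10^5 W.

855 hp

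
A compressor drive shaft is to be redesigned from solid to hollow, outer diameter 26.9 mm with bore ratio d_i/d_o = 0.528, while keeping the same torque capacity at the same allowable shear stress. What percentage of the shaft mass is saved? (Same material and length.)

23.9 %

Equal τ_max and T ⇒ the solid shaft needs d_s³ = d_o³(1−k⁴), so d_s = 26.9·(1−0.528⁴)^(1/3) = 26.18 mm.
Area ratio A_h/A_s = d_o²(1−k²)/d_s² = (1−k²)/(1−k⁴)^(2/3) = 0.7612.
Mass saving = 1 − 0.7612 = 23.9 %.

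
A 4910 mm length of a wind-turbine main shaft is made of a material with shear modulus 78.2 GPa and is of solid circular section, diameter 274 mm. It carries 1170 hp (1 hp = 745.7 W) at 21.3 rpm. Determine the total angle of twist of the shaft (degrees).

ω = 2π·21.3/60 = 2.231 rad/s, so T = P/ω = 1170×745.7 / 2.231 = 391100 N·m.
J = πd⁴/32 = π(0.274)⁴/32 = 5.534×10^-4 m⁴.
θ = T·L/(G·J) = 391100 × 4.91 / (78.2×10⁹ × 5.534×10^-4) = 0.04438 rad.

2.54°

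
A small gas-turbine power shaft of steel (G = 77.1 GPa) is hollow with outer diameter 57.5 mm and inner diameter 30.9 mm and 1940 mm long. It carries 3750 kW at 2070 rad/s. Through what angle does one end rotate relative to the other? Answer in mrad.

ω = 2070 rad/s, so T = P/ω = 3750×10³ / 2070 = 1812 N·m.
J = π(d_o⁴ − d_i⁴)/32 = π(0.0575⁴ − 0.0309⁴)/32 = 9.837×10^-7 m⁴.
θ = T·L/(G·J) = 1812 × 1.94 / (77.1×10⁹ × 9.837×10^-7) = 0.04634 rad.

46.3 mrad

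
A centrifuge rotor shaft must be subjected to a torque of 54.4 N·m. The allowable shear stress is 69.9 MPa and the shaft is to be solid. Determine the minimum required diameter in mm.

15.8 mm

For a solid shaft τ_max = 16T/(πd³), so d = (16T/(π τ_allow))^(1/3) = (16·54.40/(π·6.99×10^7))^(1/3) = 0.01583 m.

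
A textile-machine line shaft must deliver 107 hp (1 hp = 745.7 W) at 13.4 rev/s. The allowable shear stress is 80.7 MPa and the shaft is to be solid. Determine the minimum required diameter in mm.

ω = 2π·13.4 = 84.19 rad/s, so T = P/ω = 107×745.7 / 84.19 = 947.7 N·m.
For a solid shaft τ_max = 16T/(πd³), so d = (16T/(π τ_allow))^(1/3) = (16·947.7/(π·8.07×10^7))^(1/3) = 0.03911 m.

39.1 mm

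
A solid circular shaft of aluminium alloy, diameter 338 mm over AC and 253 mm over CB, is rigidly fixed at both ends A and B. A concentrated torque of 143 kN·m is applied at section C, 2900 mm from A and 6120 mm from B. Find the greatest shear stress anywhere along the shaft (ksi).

Compatibility: T_A·a/J_AC = T_B·b/J_CB with T_A + T_B = T₀.
J_AC = 1.28×10^-3 m⁴, J_CB = 4.02×10^-4 m⁴, so T_A = T₀·(J_AC/a)/((J_AC/a)+(J_CB/b)) = 124500 N·m, T_B = 18520 N·m.
τ in each portion: τ_AC = 1.64×10^7 Pa, τ_CB = 5.82×10^6 Pa; maximum is in AC.
τ_max = T_AC·r/J = 124500·0.169/1.28×10^-3 = 1.642×10^7 Pa.

2.38 ksi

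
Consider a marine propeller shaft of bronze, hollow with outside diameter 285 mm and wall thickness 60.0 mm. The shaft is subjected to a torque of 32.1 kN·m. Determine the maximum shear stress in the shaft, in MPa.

7.96 MPa

J = π(d_o⁴ − d_i⁴)/32 = π(0.285⁴ − 0.165⁴)/32 = 5.749×10^-4 m⁴.
τ_max = T·r/J = 32100 × 0.142 / 5.749×10^-4 = 7.956×10^6 Pa.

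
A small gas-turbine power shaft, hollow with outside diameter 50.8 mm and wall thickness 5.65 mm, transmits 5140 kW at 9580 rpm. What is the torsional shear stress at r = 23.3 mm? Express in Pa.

ω = 2π·9580/60 = 1003 rad/s, so T = P/ω = 5140×10³ / 1003 = 5124 N·m.
J = π(d_o⁴ − d_i⁴)/32 = π(0.0508⁴ − 0.0395⁴)/32 = 4.148×10^-7 m⁴.
Shear stress varies linearly with radius: τ = T·r/J = 5124 × 0.0233 / 4.148×10^-7 = 2.878×10^8 Pa.

2.88e8 Pa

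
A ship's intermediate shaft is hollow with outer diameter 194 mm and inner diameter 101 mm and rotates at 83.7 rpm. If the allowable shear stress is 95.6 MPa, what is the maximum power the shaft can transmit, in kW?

J = π(d_o⁴ − d_i⁴)/32 = π(0.194⁴ − 0.101⁴)/32 = 1.288×10^-4 m⁴.
T_max = τ_allow·J/r = 9.56×10^7 × 1.288×10^-4 / 0.0970 = 127000 N·m.
ω = 2π·83.7/60 = 8.765 rad/s, so P_max = T_max·ω = 1.113×10^6 W.

1110 kW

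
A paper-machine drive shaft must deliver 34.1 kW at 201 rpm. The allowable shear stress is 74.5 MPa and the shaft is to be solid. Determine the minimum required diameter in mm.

ω = 2π·201/60 = 21.05 rad/s, so T = P/ω = 34.1×10³ / 21.05 = 1620 N·m.
For a solid shaft τ_max = 16T/(πd³), so d = (16T/(π τ_allow))^(1/3) = (16·1620/(π·7.45×10^7))^(1/3) = 0.04802 m.

48.0 mm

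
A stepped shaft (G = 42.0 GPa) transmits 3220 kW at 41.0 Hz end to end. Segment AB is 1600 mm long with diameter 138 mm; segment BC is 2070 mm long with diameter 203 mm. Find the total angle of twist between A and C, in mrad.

17.1 mrad

ω = 2π·41.0 = 257.6 rad/s, so T = P/ω = 3220×10³ / 257.6 = 12500 N·m.
J_AB = π(0.138)⁴/32 = 3.56×10^-5 m⁴; J_BC = π(0.203)⁴/32 = 1.67×10^-4 m⁴.
θ = (T/G)·Σ L_i/J_i = (12500/42.0×10⁹)·(1.60/3.56×10^-5 + 2.07/1.67×10^-4) = 0.01707 rad.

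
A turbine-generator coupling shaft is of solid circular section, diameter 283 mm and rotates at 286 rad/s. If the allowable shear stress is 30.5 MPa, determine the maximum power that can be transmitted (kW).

38800 kW

J = πd⁴/32 = π(0.283)⁴/32 = 6.297×10^-4 m⁴.
T_max = τ_allow·J/r = 3.05×10^7 × 6.297×10^-4 / 0.141 = 135700 N·m.
ω = 286 rad/s, so P_max = T_max·ω = 3.882×10^7 W.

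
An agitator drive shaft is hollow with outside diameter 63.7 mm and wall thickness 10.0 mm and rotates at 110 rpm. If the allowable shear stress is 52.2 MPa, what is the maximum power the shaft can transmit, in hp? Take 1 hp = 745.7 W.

J = π(d_o⁴ − d_i⁴)/32 = π(0.0637⁴ − 0.0437⁴)/32 = 1.258×10^-6 m⁴.
T_max = τ_allow·J/r = 5.22×10^7 × 1.258×10^-6 / 0.0319 = 2062 N·m.
ω = 2π·110/60 = 11.52 rad/s, so P_max = T_max·ω = 2.376×10^4 W.

31.9 hp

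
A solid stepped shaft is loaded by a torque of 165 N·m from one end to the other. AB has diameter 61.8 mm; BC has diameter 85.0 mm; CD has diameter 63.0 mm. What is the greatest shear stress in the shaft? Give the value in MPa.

Under the same torque, τ_max = 16T/(πd³) is largest where d is smallest — segment AB (d = 61.8 mm).
τ_max = 16·165.0/(π·(0.0618)³) = 3.560×10^6 Pa.

3.56 MPa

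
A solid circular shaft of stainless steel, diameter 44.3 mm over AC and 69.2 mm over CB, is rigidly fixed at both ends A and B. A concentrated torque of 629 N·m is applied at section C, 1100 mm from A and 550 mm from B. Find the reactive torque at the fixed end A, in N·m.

Compatibility: T_A·a/J_AC = T_B·b/J_CB with T_A + T_B = T₀.
J_AC = 3.78×10^-7 m⁴, J_CB = 2.25×10^-6 m⁴, so T_A = T₀·(J_AC/a)/((J_AC/a)+(J_CB/b)) = 48.73 N·m, T_B = 580.3 N·m.

48.7 N·m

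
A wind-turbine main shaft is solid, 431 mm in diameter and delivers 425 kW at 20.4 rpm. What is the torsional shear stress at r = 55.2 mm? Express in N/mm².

3.24 N/mm²

ω = 2π·20.4/60 = 2.136 rad/s, so T = P/ω = 425×10³ / 2.136 = 198900 N·m.
J = πd⁴/32 = π(0.431)⁴/32 = 3.388×10^-3 m⁴.
Shear stress varies linearly with radius: τ = T·r/J = 198900 × 0.0552 / 3.388×10^-3 = 3.242×10^6 Pa.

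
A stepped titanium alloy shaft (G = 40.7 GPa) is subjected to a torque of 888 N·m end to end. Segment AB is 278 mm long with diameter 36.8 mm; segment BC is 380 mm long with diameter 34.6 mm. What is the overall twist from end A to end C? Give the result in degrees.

J_AB = π(0.0368)⁴/32 = 1.80×10^-7 m⁴; J_BC = π(0.0346)⁴/32 = 1.41×10^-7 m⁴.
θ = (T/G)·Σ L_i/J_i = (888.0/40.7×10⁹)·(0.278/1.80×10^-7 + 0.380/1.41×10^-7) = 0.09261 rad.

5.31°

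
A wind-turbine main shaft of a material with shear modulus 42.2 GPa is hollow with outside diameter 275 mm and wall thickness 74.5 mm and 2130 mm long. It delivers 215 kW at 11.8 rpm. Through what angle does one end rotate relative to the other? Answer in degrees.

ω = 2π·11.8/60 = 1.236 rad/s, so T = P/ω = 215×10³ / 1.236 = 174000 N·m.
J = π(d_o⁴ − d_i⁴)/32 = π(0.275⁴ − 0.126⁴)/32 = 5.367×10^-4 m⁴.
θ = T·L/(G·J) = 174000 × 2.13 / (42.2×10⁹ × 5.367×10^-4) = 0.01636 rad.

0.937°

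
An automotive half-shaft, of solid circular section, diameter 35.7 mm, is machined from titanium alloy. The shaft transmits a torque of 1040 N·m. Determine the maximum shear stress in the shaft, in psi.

J = πd⁴/32 = π(0.0357)⁴/32 = 1.595×10^-7 m⁴.
τ_max = T·r/J = 1040 × 0.0179 / 1.595×10^-7 = 1.164×10^8 Pa.

16900 psi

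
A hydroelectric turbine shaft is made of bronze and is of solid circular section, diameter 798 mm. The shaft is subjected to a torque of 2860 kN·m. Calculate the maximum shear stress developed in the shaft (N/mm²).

J = πd⁴/32 = π(0.798)⁴/32 = 0.03981 m⁴.
τ_max = T·r/J = 2.860e6 × 0.399 / 0.03981 = 2.866×10^7 Pa.

28.7 N/mm²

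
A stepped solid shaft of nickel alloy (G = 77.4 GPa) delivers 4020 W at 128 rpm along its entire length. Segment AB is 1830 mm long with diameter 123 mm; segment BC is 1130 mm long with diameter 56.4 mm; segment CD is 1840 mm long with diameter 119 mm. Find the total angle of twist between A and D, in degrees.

0.291°

ω = 2π·128/60 = 13.40 rad/s, so T = P/ω = 4020 / 13.40 = 299.9 N·m.
J_AB = π(0.123)⁴/32 = 2.25×10^-5 m⁴; J_BC = π(0.0564)⁴/32 = 9.93×10^-7 m⁴; J_CD = π(0.119)⁴/32 = 1.97×10^-5 m⁴.
θ = (T/G)·Σ L_i/J_i = (299.9/77.4×10⁹)·(1.83/2.25×10^-5 + 1.13/9.93×10^-7 + 1.84/1.97×10^-5) = 5.085×10^-3 rad.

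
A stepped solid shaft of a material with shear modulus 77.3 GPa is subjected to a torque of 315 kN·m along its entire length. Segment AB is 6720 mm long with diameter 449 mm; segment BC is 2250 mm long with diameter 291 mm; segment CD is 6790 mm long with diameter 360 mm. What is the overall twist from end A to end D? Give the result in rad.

J_AB = π(0.449)⁴/32 = 3.99×10^-3 m⁴; J_BC = π(0.291)⁴/32 = 7.04×10^-4 m⁴; J_CD = π(0.360)⁴/32 = 1.65×10^-3 m⁴.
θ = (T/G)·Σ L_i/J_i = (315000/77.3×10⁹)·(6.72/3.99×10^-3 + 2.25/7.04×10^-4 + 6.79/1.65×10^-3) = 0.03667 rad.

0.0367 rad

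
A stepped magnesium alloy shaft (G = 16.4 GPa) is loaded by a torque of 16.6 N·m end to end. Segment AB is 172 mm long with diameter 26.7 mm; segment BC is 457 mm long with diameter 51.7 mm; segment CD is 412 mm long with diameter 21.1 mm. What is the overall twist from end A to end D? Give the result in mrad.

J_AB = π(0.0267)⁴/32 = 4.99×10^-8 m⁴; J_BC = π(0.0517)⁴/32 = 7.01×10^-7 m⁴; J_CD = π(0.0211)⁴/32 = 1.95×10^-8 m⁴.
θ = (T/G)·Σ L_i/J_i = (16.60/16.4×10⁹)·(0.172/4.99×10^-8 + 0.457/7.01×10^-7 + 0.412/1.95×10^-8) = 0.02558 rad.

25.6 mrad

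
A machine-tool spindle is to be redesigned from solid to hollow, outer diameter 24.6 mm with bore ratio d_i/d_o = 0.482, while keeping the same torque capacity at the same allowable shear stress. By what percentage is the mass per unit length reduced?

Equal τ_max and T ⇒ the solid shaft needs d_s³ = d_o³(1−k⁴), so d_s = 24.6·(1−0.482⁴)^(1/3) = 24.15 mm.
Area ratio A_h/A_s = d_o²(1−k²)/d_s² = (1−k²)/(1−k⁴)^(2/3) = 0.7966.
Mass saving = 1 − 0.7966 = 20.3 %.

20.3 %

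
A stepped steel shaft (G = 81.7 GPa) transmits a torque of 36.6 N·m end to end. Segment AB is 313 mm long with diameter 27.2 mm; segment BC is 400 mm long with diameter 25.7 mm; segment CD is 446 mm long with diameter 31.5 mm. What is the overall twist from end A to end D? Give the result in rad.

0.00886 rad

J_AB = π(0.0272)⁴/32 = 5.37×10^-8 m⁴; J_BC = π(0.0257)⁴/32 = 4.28×10^-8 m⁴; J_CD = π(0.0315)⁴/32 = 9.67×10^-8 m⁴.
θ = (T/G)·Σ L_i/J_i = (36.60/81.7×10⁹)·(0.313/5.37×10^-8 + 0.400/4.28×10^-8 + 0.446/9.67×10^-8) = 8.860×10^-3 rad.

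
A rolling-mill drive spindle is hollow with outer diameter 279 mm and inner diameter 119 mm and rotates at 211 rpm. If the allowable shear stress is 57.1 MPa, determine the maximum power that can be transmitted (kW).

J = π(d_o⁴ − d_i⁴)/32 = π(0.279⁴ − 0.119⁴)/32 = 5.752×10^-4 m⁴.
T_max = τ_allow·J/r = 5.71×10^7 × 5.752×10^-4 / 0.140 = 235400 N·m.
ω = 2π·211/60 = 22.10 rad/s, so P_max = T_max·ω = 5.202×10^6 W.

5200 kW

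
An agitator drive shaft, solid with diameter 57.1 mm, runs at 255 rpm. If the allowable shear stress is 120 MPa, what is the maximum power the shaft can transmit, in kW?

J = πd⁴/32 = π(0.0571)⁴/32 = 1.044×10^-6 m⁴.
T_max = τ_allow·J/r = 1.20×10^8 × 1.044×10^-6 / 0.0285 = 4387 N·m.
ω = 2π·255/60 = 26.70 rad/s, so P_max = T_max·ω = 1.171×10^5 W.

117 kW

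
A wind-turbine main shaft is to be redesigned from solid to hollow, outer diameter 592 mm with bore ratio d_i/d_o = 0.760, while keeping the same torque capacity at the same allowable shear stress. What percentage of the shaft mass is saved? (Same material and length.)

44.6 %

Equal τ_max and T ⇒ the solid shaft needs d_s³ = d_o³(1−k⁴), so d_s = 592·(1−0.760⁴)^(1/3) = 517.1 mm.
Area ratio A_h/A_s = d_o²(1−k²)/d_s² = (1−k²)/(1−k⁴)^(2/3) = 0.5537.
Mass saving = 1 − 0.5537 = 44.6 %.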